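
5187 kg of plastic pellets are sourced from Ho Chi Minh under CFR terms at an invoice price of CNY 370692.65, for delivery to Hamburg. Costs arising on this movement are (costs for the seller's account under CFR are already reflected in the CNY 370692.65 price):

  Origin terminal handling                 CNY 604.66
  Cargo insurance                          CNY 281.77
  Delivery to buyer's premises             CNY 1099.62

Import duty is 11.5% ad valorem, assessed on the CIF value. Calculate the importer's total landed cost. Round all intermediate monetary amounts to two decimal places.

Total landed cost: CNY 414736.10

CFR: the seller pays costs through ocean freight to the destination port, but not insurance.
Already in the invoice (seller's account under CFR): origin terminal — exclude.
CIF value = CFR price + insurance = 370692.65 + 281.77 = 370974.42
Import duty = 370974.42 × 11.5% = 42662.06
Buyer bears: insurance 281.77 + delivery 1099.62 + duty 42662.06 = 44043.45
Landed cost = invoice 370692.65 + 44043.45 = 414736.10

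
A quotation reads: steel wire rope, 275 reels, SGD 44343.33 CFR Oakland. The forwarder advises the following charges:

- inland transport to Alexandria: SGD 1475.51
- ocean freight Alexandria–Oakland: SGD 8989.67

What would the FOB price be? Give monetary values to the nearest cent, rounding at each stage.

FOB price: SGD 35353.66

Not relevant to the conversion: inland to port — on the seller under both CFR and FOB; already in the CFR price and stays in the FOB price.
From CFR to FOB, the seller no longer bears: freight.
FOB price = 44343.33 − 8989.67 = 35353.66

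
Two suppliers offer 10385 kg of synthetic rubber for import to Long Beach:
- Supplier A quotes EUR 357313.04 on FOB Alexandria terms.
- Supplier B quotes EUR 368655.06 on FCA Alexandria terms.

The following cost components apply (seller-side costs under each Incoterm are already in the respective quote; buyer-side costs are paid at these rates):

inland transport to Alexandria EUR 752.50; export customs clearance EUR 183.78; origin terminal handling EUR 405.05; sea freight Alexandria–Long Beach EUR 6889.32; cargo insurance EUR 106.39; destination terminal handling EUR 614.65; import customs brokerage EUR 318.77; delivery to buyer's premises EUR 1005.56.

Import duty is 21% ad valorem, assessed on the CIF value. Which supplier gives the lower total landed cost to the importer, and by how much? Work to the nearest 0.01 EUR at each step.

Supplier A (FOB):
CIF value = FOB price + freight + insurance = 357313.04 + 6889.32 + 106.39 = 364308.75
Import duty = 364308.75 × 21% = 76504.84
Buyer bears (A): 6889.32 + 106.39 + 614.65 + 318.77 + 1005.56 = 8934.69
Landed cost (A) = invoice 357313.04 + 8934.69 + duty 76504.84 = 442752.57
Supplier B (FCA):
CIF value = FCA price + origin terminal + freight + insurance = 368655.06 + 405.05 + 6889.32 + 106.39 = 376055.82
Import duty = 376055.82 × 21% = 78971.72
Buyer bears (B): 405.05 + 6889.32 + 106.39 + 614.65 + 318.77 + 1005.56 = 9339.74
Landed cost (B) = invoice 368655.06 + 9339.74 + duty 78971.72 = 456966.52
Difference = |442752.57 − 456966.52| = 14213.95

Supplier A is cheaper by EUR 14213.95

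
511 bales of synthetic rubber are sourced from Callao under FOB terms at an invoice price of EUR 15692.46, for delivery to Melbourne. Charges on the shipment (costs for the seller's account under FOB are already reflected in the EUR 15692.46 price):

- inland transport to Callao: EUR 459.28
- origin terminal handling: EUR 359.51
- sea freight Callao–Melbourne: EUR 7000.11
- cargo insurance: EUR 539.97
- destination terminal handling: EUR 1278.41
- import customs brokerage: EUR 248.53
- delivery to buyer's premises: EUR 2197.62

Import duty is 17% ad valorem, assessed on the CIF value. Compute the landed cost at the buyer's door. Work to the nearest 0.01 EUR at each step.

Total landed cost: EUR 30906.63

FOB: the seller bears costs until goods are on board at the origin port; the buyer bears freight, insurance and all costs thereafter.
Already in the invoice (seller's account under FOB): inland to port, origin terminal — exclude.
CIF value = FOB price + freight + insurance = 15692.46 + 7000.11 + 539.97 = 23232.54
Import duty = 23232.54 × 17% = 3949.53
Buyer bears: freight 7000.11 + insurance 539.97 + destination terminal 1278.41 + brokerage 248.53 + delivery 2197.62 + duty 3949.53 = 15214.17
Landed cost = invoice 15692.46 + 15214.17 = 30906.63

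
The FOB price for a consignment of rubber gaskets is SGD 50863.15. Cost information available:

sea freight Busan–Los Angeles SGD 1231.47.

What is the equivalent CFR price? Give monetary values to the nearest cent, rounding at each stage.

CFR price: SGD 52094.62

From FOB to CFR, the seller additionally bears: freight.
CFR price = 50863.15 + 1231.47 = 52094.62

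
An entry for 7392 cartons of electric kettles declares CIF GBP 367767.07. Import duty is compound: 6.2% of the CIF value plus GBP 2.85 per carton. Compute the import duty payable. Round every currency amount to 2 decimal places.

Import duty: GBP 43868.76

Ad valorem component: 367767.07 × 6.2% = 22801.56
Specific component: 7392 × 2.85 = 21067.20
Import duty = 22801.56 + 21067.20 = 43868.76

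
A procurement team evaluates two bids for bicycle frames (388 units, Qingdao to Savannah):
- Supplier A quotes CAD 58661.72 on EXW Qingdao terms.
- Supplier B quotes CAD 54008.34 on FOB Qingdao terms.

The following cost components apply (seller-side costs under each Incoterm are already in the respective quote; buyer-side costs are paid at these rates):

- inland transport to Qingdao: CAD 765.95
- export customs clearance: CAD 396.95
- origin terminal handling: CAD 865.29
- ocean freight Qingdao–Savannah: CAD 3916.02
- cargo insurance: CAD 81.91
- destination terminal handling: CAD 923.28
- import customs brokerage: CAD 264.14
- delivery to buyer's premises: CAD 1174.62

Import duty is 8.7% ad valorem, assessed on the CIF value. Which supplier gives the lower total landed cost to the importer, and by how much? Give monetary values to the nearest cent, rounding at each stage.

Supplier B is cheaper by CAD 7262.86

Supplier A (EXW):
CIF value = EXW price + inland to port + export clearance + origin terminal + freight + insurance = 58661.72 + 765.95 + 396.95 + 865.29 + 3916.02 + 81.91 = 64687.84
Import duty = 64687.84 × 8.7% = 5627.84
Buyer bears (A): 765.95 + 396.95 + 865.29 + 3916.02 + 81.91 + 923.28 + 264.14 + 1174.62 = 8388.16
Landed cost (A) = invoice 58661.72 + 8388.16 + duty 5627.84 = 72677.72
Supplier B (FOB):
CIF value = FOB price + freight + insurance = 54008.34 + 3916.02 + 81.91 = 58006.27
Import duty = 58006.27 × 8.7% = 5046.55
Buyer bears (B): 3916.02 + 81.91 + 923.28 + 264.14 + 1174.62 = 6359.97
Landed cost (B) = invoice 54008.34 + 6359.97 + duty 5046.55 = 65414.86
Difference = |72677.72 − 65414.86| = 7262.86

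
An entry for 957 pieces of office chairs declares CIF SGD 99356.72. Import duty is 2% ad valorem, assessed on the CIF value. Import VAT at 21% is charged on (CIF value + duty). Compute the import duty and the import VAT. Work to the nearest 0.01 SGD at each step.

Import duty: SGD 1987.13; import VAT: SGD 21282.21

Import duty = 99356.72 × 2% = 1987.13
VAT base = CIF + duty = 99356.72 + 1987.13 = 101343.85
Import VAT = 101343.85 × 21% = 21282.21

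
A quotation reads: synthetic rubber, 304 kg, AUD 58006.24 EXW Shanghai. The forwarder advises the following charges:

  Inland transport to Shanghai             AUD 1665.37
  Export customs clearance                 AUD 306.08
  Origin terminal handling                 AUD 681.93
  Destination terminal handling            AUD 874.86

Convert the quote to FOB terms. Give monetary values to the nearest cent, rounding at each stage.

Not relevant to the conversion: destination terminal — on the buyer under both terms; not part of either seller's price.
From EXW to FOB, the seller additionally bears: inland to port, export clearance, origin terminal.
FOB price = 58006.24 + 1665.37 + 306.08 + 681.93 = 60659.62

FOB price: AUD 60659.62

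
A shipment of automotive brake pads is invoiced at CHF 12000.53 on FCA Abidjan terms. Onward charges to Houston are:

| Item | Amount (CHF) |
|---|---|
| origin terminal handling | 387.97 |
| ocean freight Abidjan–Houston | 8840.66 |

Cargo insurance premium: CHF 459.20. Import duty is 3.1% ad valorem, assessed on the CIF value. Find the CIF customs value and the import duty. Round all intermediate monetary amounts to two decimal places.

CIF = FCA price + pre-shipment costs + freight + insurance
CIF = 12000.53 + 387.97 + 8840.66 + 459.20 = 21688.36
Import duty = 21688.36 × 3.1% = 672.34

CIF value: CHF 21688.36; import duty: CHF 672.34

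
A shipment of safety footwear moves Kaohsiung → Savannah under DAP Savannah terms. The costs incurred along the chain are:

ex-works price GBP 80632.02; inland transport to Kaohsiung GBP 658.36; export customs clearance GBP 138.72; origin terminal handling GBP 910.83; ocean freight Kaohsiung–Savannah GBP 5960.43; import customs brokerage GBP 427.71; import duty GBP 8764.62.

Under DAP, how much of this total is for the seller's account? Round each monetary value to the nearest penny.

DAP: the seller bears all costs to the named destination except import duty and clearance.
Seller's account: goods 80632.02 + inland to port 658.36 + export clearance 138.72 + origin terminal 910.83 + freight 5960.43 = 88300.36
Buyer's account: brokerage 427.71 + duty 8764.62 = 9192.33

Seller's account: GBP 88300.36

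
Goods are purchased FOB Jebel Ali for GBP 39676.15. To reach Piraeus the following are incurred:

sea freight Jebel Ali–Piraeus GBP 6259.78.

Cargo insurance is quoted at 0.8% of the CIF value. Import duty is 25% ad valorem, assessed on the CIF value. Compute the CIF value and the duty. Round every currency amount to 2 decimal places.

CIF value: GBP 46306.38; import duty: GBP 11576.60

Let C be the CIF value. C = FOB price + freight + 0.8% × C
C − 0.8% × C = 39676.15 + 6259.78
0.992 × C = 45935.93
C = 45935.93 / 0.992 = 46306.38
Insurance premium = 0.8% × 46306.38 = 370.45
Import duty = 46306.38 × 25% = 11576.60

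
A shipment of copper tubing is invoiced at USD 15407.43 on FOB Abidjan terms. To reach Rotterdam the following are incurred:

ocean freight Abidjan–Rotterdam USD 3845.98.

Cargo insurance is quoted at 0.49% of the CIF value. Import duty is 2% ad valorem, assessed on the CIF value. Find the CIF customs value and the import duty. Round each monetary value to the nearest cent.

CIF value: USD 19348.22; import duty: USD 386.96

Let C be the CIF value. C = FOB price + freight + 0.49% × C
C − 0.49% × C = 15407.43 + 3845.98
0.9951 × C = 19253.41
C = 19253.41 / 0.9951 = 19348.22
Insurance premium = 0.49% × 19348.22 = 94.81
Import duty = 19348.22 × 2% = 386.96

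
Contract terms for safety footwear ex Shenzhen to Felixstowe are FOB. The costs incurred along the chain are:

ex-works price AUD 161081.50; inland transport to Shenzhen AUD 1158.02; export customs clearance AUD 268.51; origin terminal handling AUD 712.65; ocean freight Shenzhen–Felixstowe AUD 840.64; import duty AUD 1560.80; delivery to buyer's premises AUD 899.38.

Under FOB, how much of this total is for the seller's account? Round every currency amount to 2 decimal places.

Seller's account: AUD 163220.68

FOB: the seller bears costs until goods are on board at the origin port; the buyer bears freight, insurance and all costs thereafter.
Seller's account: goods 161081.50 + inland to port 1158.02 + export clearance 268.51 + origin terminal 712.65 = 163220.68
Buyer's account: freight 840.64 + duty 1560.80 + delivery 899.38 = 3300.82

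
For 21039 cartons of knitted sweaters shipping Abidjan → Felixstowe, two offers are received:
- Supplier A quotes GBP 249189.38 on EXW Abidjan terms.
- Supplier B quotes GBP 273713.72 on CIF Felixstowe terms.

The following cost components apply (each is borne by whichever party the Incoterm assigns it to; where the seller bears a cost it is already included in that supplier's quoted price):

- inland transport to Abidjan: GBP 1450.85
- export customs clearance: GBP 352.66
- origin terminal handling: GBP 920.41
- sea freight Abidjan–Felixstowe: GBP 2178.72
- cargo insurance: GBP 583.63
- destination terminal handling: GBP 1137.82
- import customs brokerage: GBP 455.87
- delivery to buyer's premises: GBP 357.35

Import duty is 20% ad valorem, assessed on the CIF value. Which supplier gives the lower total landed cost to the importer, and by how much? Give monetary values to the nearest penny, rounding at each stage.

Supplier A (EXW):
CIF value = EXW price + inland to port + export clearance + origin terminal + freight + insurance = 249189.38 + 1450.85 + 352.66 + 920.41 + 2178.72 + 583.63 = 254675.65
Import duty = 254675.65 × 20% = 50935.13
Buyer bears (A): 1450.85 + 352.66 + 920.41 + 2178.72 + 583.63 + 1137.82 + 455.87 + 357.35 = 7437.31
Landed cost (A) = invoice 249189.38 + 7437.31 + duty 50935.13 = 307561.82
Supplier B (CIF):
The CIF price already equals the CIF value: 273713.72
Import duty = 273713.72 × 20% = 54742.74
Buyer bears (B): 1137.82 + 455.87 + 357.35 = 1951.04
Landed cost (B) = invoice 273713.72 + 1951.04 + duty 54742.74 = 330407.50
Difference = |307561.82 − 330407.50| = 22845.68

Supplier A is cheaper by GBP 22845.68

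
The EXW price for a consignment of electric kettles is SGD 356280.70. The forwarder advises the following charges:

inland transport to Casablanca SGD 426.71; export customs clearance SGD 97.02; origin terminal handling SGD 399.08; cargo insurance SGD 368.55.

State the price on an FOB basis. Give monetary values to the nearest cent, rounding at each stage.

Not relevant to the conversion: insurance — on the buyer under both terms; not part of either seller's price.
From EXW to FOB, the seller additionally bears: inland to port, export clearance, origin terminal.
FOB price = 356280.70 + 426.71 + 97.02 + 399.08 = 357203.51

FOB price: SGD 357203.51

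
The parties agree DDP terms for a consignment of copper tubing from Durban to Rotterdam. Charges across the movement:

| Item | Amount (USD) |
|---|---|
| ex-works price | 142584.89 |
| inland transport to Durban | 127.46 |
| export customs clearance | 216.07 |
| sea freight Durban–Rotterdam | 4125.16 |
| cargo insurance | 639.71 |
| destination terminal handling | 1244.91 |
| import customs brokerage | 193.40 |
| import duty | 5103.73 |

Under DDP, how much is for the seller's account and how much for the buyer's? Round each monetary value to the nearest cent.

Seller: USD 154235.33; buyer: USD 0.00

DDP: the seller bears all costs including import duty.
Seller's account: goods 142584.89 + inland to port 127.46 + export clearance 216.07 + freight 4125.16 + insurance 639.71 + destination terminal 1244.91 + brokerage 193.40 + duty 5103.73 = 154235.33
Buyer's account: 0.00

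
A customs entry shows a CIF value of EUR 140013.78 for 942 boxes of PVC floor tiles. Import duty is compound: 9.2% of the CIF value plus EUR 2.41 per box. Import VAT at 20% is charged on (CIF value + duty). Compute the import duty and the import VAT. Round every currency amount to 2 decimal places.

Ad valorem component: 140013.78 × 9.2% = 12881.27
Specific component: 942 × 2.41 = 2270.22
Import duty = 12881.27 + 2270.22 = 15151.49
VAT base = CIF + duty = 140013.78 + 15151.49 = 155165.27
Import VAT = 155165.27 × 20% = 31033.05

Import duty: EUR 15151.49; import VAT: EUR 31033.05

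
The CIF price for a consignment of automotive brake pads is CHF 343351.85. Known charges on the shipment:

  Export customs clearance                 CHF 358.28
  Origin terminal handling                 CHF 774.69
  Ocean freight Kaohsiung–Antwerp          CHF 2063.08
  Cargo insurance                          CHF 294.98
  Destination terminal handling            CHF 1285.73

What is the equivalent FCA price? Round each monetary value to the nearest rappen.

FCA price: CHF 340219.10

Not relevant to the conversion: export clearance — on the seller under both CIF and FCA; already in the CIF price and stays in the FCA price. destination terminal — on the buyer under both terms; not part of either seller's price.
From CIF to FCA, the seller no longer bears: origin terminal, freight, insurance.
FCA price = 343351.85 − 774.69 − 2063.08 − 294.98 = 340219.10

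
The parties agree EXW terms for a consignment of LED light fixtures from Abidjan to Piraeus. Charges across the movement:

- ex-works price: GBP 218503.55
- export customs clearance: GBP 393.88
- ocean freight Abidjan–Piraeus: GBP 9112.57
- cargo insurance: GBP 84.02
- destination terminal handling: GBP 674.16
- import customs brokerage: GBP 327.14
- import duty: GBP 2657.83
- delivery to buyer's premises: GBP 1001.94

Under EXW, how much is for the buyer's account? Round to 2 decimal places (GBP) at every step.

EXW: the seller makes goods available at their premises; the buyer bears all onward costs.
Seller's account: goods 218503.55 = 218503.55
Buyer's account: export clearance 393.88 + freight 9112.57 + insurance 84.02 + destination terminal 674.16 + brokerage 327.14 + duty 2657.83 + delivery 1001.94 = 14251.54

Buyer's account: GBP 14251.54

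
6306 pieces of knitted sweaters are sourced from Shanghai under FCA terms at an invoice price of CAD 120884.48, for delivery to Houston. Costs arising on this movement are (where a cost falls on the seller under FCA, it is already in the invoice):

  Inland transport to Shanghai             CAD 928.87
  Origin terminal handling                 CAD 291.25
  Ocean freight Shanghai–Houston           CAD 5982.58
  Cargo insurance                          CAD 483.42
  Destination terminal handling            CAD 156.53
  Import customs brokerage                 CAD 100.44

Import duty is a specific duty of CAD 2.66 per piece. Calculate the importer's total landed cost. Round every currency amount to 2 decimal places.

FCA: the seller delivers export-cleared goods to the carrier; the buyer bears costs from that point.
Already in the invoice (seller's account under FCA): inland to port — exclude.
CIF value = FCA price + origin terminal + freight + insurance = 120884.48 + 291.25 + 5982.58 + 483.42 = 127641.73
Import duty = 6306 × 2.66 = 16773.96
Buyer bears: origin terminal 291.25 + freight 5982.58 + insurance 483.42 + destination terminal 156.53 + brokerage 100.44 + duty 16773.96 = 23788.18
Landed cost = invoice 120884.48 + 23788.18 = 144672.66

Total landed cost: CAD 144672.66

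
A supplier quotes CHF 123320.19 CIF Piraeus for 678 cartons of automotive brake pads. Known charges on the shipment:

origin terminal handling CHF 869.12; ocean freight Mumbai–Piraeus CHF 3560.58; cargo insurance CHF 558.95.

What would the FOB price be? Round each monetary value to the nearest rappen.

Not relevant to the conversion: origin terminal — on the seller under both CIF and FOB; already in the CIF price and stays in the FOB price.
From CIF to FOB, the seller no longer bears: freight, insurance.
FOB price = 123320.19 − 3560.58 − 558.95 = 119200.66

FOB price: CHF 119200.66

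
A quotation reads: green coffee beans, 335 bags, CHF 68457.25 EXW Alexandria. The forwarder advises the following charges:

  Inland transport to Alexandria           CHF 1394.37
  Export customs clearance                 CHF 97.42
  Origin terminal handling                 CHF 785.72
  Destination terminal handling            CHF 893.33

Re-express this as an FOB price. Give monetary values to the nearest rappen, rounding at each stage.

FOB price: CHF 70734.76

Not relevant to the conversion: destination terminal — on the buyer under both terms; not part of either seller's price.
From EXW to FOB, the seller additionally bears: inland to port, export clearance, origin terminal.
FOB price = 68457.25 + 1394.37 + 97.42 + 785.72 = 70734.76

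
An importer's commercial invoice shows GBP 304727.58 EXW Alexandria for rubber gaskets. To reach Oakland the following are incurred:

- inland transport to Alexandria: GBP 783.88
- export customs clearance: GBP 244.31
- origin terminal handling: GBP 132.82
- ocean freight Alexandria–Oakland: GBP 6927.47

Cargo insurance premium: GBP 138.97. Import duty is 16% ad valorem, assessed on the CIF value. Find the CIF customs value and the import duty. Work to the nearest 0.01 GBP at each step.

CIF = EXW price + pre-shipment costs + freight + insurance
CIF = 304727.58 + 783.88 + 244.31 + 132.82 + 6927.47 + 138.97 = 312955.03
Import duty = 312955.03 × 16% = 50072.80

CIF value: GBP 312955.03; import duty: GBP 50072.80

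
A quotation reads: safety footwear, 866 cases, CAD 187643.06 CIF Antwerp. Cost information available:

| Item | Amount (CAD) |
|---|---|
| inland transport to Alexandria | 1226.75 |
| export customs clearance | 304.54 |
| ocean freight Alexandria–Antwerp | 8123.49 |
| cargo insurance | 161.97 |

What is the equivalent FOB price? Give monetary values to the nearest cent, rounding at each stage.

FOB price: CAD 179357.60

Not relevant to the conversion: inland to port, export clearance — on the seller under both CIF and FOB; already in the CIF price and stays in the FOB price.
From CIF to FOB, the seller no longer bears: freight, insurance.
FOB price = 187643.06 − 8123.49 − 161.97 = 179357.60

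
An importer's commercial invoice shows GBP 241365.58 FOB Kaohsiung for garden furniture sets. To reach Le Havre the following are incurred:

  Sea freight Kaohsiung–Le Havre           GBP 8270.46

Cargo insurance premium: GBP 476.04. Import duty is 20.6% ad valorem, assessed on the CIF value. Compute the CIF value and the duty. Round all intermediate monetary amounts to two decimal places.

CIF value: GBP 250112.08; import duty: GBP 51523.09

CIF = FOB price + freight + insurance
CIF = 241365.58 + 8270.46 + 476.04 = 250112.08
Import duty = 250112.08 × 20.6% = 51523.09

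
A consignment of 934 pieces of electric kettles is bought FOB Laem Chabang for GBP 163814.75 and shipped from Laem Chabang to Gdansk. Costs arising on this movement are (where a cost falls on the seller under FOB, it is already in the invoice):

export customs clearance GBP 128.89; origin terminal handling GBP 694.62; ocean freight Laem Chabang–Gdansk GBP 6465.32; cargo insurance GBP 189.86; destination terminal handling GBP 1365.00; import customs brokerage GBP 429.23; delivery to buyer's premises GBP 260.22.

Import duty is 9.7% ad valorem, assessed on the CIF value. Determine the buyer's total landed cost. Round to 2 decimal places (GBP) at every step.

FOB: the seller bears costs until goods are on board at the origin port; the buyer bears freight, insurance and all costs thereafter.
Already in the invoice (seller's account under FOB): export clearance, origin terminal — exclude.
CIF value = FOB price + freight + insurance = 163814.75 + 6465.32 + 189.86 = 170469.93
Import duty = 170469.93 × 9.7% = 16535.58
Buyer bears: freight 6465.32 + insurance 189.86 + destination terminal 1365.00 + brokerage 429.23 + delivery 260.22 + duty 16535.58 = 25245.21
Landed cost = invoice 163814.75 + 25245.21 = 189059.96

Total landed cost: GBP 189059.96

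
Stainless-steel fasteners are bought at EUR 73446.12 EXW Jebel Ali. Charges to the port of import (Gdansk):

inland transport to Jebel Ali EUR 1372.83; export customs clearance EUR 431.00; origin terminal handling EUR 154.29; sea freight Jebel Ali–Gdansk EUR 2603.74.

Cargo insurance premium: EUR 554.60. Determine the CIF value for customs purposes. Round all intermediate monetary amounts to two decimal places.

CIF value: EUR 78562.58

CIF = EXW price + pre-shipment costs + freight + insurance
CIF = 73446.12 + 1372.83 + 431.00 + 154.29 + 2603.74 + 554.60 = 78562.58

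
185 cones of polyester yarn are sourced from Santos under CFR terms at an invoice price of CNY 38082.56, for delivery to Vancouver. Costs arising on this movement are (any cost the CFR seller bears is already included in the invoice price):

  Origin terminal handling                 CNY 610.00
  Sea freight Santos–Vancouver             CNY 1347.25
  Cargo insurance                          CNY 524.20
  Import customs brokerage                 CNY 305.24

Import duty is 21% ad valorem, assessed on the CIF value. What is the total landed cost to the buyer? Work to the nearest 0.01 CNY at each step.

CFR: the seller pays costs through ocean freight to the destination port, but not insurance.
Already in the invoice (seller's account under CFR): origin terminal, freight — exclude.
CIF value = CFR price + insurance = 38082.56 + 524.20 = 38606.76
Import duty = 38606.76 × 21% = 8107.42
Buyer bears: insurance 524.20 + brokerage 305.24 + duty 8107.42 = 8936.86
Landed cost = invoice 38082.56 + 8936.86 = 47019.42

Total landed cost: CNY 47019.42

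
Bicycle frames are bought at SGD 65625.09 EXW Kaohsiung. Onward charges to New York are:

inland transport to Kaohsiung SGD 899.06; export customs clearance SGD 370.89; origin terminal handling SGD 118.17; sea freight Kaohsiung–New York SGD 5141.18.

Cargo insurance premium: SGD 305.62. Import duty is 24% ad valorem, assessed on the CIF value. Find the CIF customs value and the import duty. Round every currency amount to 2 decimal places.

CIF = EXW price + pre-shipment costs + freight + insurance
CIF = 65625.09 + 899.06 + 370.89 + 118.17 + 5141.18 + 305.62 = 72460.01
Import duty = 72460.01 × 24% = 17390.40

CIF value: SGD 72460.01; import duty: SGD 17390.40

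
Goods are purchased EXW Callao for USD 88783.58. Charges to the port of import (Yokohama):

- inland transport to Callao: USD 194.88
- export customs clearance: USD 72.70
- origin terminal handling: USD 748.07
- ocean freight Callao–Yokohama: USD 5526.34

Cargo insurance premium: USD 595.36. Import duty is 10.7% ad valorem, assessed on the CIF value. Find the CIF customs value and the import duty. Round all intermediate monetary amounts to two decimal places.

CIF = EXW price + pre-shipment costs + freight + insurance
CIF = 88783.58 + 194.88 + 72.70 + 748.07 + 5526.34 + 595.36 = 95920.93
Import duty = 95920.93 × 10.7% = 10263.54

CIF value: USD 95920.93; import duty: USD 10263.54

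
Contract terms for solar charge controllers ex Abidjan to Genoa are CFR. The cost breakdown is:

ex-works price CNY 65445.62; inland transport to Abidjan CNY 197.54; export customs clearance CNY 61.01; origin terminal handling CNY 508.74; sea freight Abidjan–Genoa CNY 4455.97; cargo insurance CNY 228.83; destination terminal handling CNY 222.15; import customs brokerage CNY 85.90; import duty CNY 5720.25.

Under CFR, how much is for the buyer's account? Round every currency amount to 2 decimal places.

CFR: the seller pays costs through ocean freight to the destination port, but not insurance.
Seller's account: goods 65445.62 + inland to port 197.54 + export clearance 61.01 + origin terminal 508.74 + freight 4455.97 = 70668.88
Buyer's account: insurance 228.83 + destination terminal 222.15 + brokerage 85.90 + duty 5720.25 = 6257.13

Buyer's account: CNY 6257.13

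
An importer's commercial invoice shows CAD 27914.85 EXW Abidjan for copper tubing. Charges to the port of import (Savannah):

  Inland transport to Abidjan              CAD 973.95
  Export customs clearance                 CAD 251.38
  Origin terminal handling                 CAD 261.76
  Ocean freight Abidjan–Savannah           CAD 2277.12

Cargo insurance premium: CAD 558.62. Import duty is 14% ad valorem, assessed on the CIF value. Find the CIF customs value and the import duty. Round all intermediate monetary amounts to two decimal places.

CIF value: CAD 32237.68; import duty: CAD 4513.28

CIF = EXW price + pre-shipment costs + freight + insurance
CIF = 27914.85 + 973.95 + 251.38 + 261.76 + 2277.12 + 558.62 = 32237.68
Import duty = 32237.68 × 14% = 4513.28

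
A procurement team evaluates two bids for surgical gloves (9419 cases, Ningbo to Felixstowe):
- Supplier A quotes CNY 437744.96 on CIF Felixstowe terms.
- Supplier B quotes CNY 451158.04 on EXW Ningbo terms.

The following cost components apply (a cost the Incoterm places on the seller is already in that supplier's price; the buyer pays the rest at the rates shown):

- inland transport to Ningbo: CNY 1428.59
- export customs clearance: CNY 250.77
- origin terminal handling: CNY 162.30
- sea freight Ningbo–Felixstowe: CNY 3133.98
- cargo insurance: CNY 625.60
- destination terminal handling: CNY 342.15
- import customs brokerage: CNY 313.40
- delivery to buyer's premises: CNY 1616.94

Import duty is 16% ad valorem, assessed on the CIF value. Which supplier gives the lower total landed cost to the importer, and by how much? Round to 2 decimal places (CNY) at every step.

Supplier A (CIF):
The CIF price already equals the CIF value: 437744.96
Import duty = 437744.96 × 16% = 70039.19
Buyer bears (A): 342.15 + 313.40 + 1616.94 = 2272.49
Landed cost (A) = invoice 437744.96 + 2272.49 + duty 70039.19 = 510056.64
Supplier B (EXW):
CIF value = EXW price + inland to port + export clearance + origin terminal + freight + insurance = 451158.04 + 1428.59 + 250.77 + 162.30 + 3133.98 + 625.60 = 456759.28
Import duty = 456759.28 × 16% = 73081.48
Buyer bears (B): 1428.59 + 250.77 + 162.30 + 3133.98 + 625.60 + 342.15 + 313.40 + 1616.94 = 7873.73
Landed cost (B) = invoice 451158.04 + 7873.73 + duty 73081.48 = 532113.25
Difference = |510056.64 − 532113.25| = 22056.61

Supplier A is cheaper by CNY 22056.61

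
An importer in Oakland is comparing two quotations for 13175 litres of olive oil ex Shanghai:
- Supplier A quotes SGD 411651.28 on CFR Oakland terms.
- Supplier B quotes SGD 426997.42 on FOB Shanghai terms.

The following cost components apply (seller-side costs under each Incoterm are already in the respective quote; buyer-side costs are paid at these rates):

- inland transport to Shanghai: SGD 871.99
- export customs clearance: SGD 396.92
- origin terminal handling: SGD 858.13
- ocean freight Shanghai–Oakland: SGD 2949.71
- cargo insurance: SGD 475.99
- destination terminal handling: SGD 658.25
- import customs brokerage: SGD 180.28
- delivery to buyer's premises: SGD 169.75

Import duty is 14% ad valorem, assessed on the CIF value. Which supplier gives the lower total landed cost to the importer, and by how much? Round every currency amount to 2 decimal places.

Supplier A is cheaper by SGD 20857.27

Supplier A (CFR):
CIF value = CFR price + insurance = 411651.28 + 475.99 = 412127.27
Import duty = 412127.27 × 14% = 57697.82
Buyer bears (A): 475.99 + 658.25 + 180.28 + 169.75 = 1484.27
Landed cost (A) = invoice 411651.28 + 1484.27 + duty 57697.82 = 470833.37
Supplier B (FOB):
CIF value = FOB price + freight + insurance = 426997.42 + 2949.71 + 475.99 = 430423.12
Import duty = 430423.12 × 14% = 60259.24
Buyer bears (B): 2949.71 + 475.99 + 658.25 + 180.28 + 169.75 = 4433.98
Landed cost (B) = invoice 426997.42 + 4433.98 + duty 60259.24 = 491690.64
Difference = |470833.37 − 491690.64| = 20857.27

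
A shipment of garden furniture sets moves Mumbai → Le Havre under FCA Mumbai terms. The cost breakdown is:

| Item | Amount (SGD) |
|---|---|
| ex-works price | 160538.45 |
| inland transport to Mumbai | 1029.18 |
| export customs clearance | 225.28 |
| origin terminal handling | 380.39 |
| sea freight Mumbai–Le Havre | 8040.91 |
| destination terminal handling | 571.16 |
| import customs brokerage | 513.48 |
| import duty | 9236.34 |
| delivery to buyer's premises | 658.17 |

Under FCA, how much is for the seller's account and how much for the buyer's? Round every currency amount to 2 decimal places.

FCA: the seller delivers export-cleared goods to the carrier; the buyer bears costs from that point.
Seller's account: goods 160538.45 + inland to port 1029.18 + export clearance 225.28 = 161792.91
Buyer's account: origin terminal 380.39 + freight 8040.91 + destination terminal 571.16 + brokerage 513.48 + duty 9236.34 + delivery 658.17 = 19400.45

Seller: SGD 161792.91; buyer: SGD 19400.45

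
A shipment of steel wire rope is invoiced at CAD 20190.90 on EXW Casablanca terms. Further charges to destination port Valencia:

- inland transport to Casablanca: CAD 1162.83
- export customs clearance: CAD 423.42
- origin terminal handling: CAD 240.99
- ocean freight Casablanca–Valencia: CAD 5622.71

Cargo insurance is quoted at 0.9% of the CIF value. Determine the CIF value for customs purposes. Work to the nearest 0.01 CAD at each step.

Let C be the CIF value. C = EXW price + pre-shipment costs + freight + 0.9% × C
C − 0.9% × C = 20190.90 + 1162.83 + 423.42 + 240.99 + 5622.71
0.991 × C = 27640.85
C = 27640.85 / 0.991 = 27891.88
Insurance premium = 0.9% × 27891.88 = 251.03

CIF value: CAD 27891.88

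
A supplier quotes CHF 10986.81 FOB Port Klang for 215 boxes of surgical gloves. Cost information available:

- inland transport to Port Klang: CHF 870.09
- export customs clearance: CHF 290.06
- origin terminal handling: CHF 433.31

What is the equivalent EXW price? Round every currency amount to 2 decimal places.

From FOB to EXW, the seller no longer bears: inland to port, export clearance, origin terminal.
EXW price = 10986.81 − 870.09 − 290.06 − 433.31 = 9393.35

EXW price: CHF 9393.35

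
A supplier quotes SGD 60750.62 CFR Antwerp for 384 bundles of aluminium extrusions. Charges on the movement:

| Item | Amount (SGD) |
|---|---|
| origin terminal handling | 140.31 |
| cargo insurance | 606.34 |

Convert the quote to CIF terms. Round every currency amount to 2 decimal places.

CIF price: SGD 61356.96

Not relevant to the conversion: origin terminal — on the seller under both CFR and CIF; already in the CFR price and stays in the CIF price.
From CFR to CIF, the seller additionally bears: insurance.
CIF price = 60750.62 + 606.34 = 61356.96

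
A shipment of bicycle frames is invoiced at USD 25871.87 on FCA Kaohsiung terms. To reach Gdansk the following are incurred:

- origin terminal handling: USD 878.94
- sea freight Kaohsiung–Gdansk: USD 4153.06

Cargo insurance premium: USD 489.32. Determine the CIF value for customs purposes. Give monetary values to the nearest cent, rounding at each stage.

CIF value: USD 31393.19

CIF = FCA price + pre-shipment costs + freight + insurance
CIF = 25871.87 + 878.94 + 4153.06 + 489.32 = 31393.19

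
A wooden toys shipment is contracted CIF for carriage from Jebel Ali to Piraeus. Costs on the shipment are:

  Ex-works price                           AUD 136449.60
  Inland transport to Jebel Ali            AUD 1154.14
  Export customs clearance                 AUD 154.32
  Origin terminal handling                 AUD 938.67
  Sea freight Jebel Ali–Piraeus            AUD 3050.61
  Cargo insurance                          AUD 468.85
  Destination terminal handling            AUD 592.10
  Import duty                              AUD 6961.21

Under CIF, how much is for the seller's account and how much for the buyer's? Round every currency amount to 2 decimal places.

CIF: the seller pays costs through ocean freight and marine insurance to the destination port.
Seller's account: goods 136449.60 + inland to port 1154.14 + export clearance 154.32 + origin terminal 938.67 + freight 3050.61 + insurance 468.85 = 142216.19
Buyer's account: destination terminal 592.10 + duty 6961.21 = 7553.31

Seller: AUD 142216.19; buyer: AUD 7553.31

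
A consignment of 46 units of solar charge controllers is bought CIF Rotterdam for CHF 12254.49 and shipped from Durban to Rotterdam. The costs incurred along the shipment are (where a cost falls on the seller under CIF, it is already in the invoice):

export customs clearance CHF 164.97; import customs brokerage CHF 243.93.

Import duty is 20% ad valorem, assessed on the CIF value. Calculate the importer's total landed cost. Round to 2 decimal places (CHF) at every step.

CIF: the seller pays costs through ocean freight and marine insurance to the destination port.
Already in the invoice (seller's account under CIF): export clearance — exclude.
The CIF price already equals the CIF value: 12254.49
Import duty = 12254.49 × 20% = 2450.90
Buyer bears: brokerage 243.93 + duty 2450.90 = 2694.83
Landed cost = invoice 12254.49 + 2694.83 = 14949.32

Total landed cost: CHF 14949.32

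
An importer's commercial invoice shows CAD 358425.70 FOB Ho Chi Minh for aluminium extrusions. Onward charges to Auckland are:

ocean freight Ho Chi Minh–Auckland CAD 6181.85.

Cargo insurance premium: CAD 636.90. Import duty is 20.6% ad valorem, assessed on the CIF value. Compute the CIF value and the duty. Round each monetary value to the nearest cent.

CIF = FOB price + freight + insurance
CIF = 358425.70 + 6181.85 + 636.90 = 365244.45
Import duty = 365244.45 × 20.6% = 75240.36

CIF value: CAD 365244.45; import duty: CAD 75240.36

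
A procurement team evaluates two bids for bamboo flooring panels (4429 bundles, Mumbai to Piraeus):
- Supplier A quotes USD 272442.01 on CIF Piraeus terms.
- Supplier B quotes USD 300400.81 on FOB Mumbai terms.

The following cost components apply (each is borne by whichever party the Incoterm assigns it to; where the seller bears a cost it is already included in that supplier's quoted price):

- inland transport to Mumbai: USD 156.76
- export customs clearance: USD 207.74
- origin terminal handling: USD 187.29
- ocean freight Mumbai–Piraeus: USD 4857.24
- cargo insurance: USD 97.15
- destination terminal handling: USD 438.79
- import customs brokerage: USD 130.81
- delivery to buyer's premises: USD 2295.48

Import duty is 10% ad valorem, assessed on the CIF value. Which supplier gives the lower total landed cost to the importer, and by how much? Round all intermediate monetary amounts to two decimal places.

Supplier A is cheaper by USD 36204.51

Supplier A (CIF):
The CIF price already equals the CIF value: 272442.01
Import duty = 272442.01 × 10% = 27244.20
Buyer bears (A): 438.79 + 130.81 + 2295.48 = 2865.08
Landed cost (A) = invoice 272442.01 + 2865.08 + duty 27244.20 = 302551.29
Supplier B (FOB):
CIF value = FOB price + freight + insurance = 300400.81 + 4857.24 + 97.15 = 305355.20
Import duty = 305355.20 × 10% = 30535.52
Buyer bears (B): 4857.24 + 97.15 + 438.79 + 130.81 + 2295.48 = 7819.47
Landed cost (B) = invoice 300400.81 + 7819.47 + duty 30535.52 = 338755.80
Difference = |302551.29 − 338755.80| = 36204.51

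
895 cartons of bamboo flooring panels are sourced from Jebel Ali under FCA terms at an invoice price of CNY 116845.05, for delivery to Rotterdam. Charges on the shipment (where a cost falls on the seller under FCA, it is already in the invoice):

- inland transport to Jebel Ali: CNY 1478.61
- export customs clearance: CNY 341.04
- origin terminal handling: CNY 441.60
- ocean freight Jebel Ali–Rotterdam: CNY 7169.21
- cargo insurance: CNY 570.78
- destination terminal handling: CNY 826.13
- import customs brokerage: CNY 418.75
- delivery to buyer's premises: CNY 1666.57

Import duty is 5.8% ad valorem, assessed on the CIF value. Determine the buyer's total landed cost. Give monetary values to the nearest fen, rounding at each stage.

FCA: the seller delivers export-cleared goods to the carrier; the buyer bears costs from that point.
Already in the invoice (seller's account under FCA): inland to port, export clearance — exclude.
CIF value = FCA price + origin terminal + freight + insurance = 116845.05 + 441.60 + 7169.21 + 570.78 = 125026.64
Import duty = 125026.64 × 5.8% = 7251.55
Buyer bears: origin terminal 441.60 + freight 7169.21 + insurance 570.78 + destination terminal 826.13 + brokerage 418.75 + delivery 1666.57 + duty 7251.55 = 18344.59
Landed cost = invoice 116845.05 + 18344.59 = 135189.64

Total landed cost: CNY 135189.64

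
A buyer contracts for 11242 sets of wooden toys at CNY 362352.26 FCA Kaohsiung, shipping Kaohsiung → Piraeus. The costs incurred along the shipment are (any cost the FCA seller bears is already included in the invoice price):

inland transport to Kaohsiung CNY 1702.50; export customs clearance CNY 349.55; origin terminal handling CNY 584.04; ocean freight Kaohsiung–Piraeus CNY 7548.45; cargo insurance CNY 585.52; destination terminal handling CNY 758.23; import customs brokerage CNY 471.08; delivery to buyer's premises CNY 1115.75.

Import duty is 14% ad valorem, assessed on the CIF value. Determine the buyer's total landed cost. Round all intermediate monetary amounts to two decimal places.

FCA: the seller delivers export-cleared goods to the carrier; the buyer bears costs from that point.
Already in the invoice (seller's account under FCA): inland to port, export clearance — exclude.
CIF value = FCA price + origin terminal + freight + insurance = 362352.26 + 584.04 + 7548.45 + 585.52 = 371070.27
Import duty = 371070.27 × 14% = 51949.84
Buyer bears: origin terminal 584.04 + freight 7548.45 + insurance 585.52 + destination terminal 758.23 + brokerage 471.08 + delivery 1115.75 + duty 51949.84 = 63012.91
Landed cost = invoice 362352.26 + 63012.91 = 425365.17

Total landed cost: CNY 425365.17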